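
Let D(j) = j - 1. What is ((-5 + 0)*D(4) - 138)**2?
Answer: 23409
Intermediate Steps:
D(j) = -1 + j
((-5 + 0)*D(4) - 138)**2 = ((-5 + 0)*(-1 + 4) - 138)**2 = (-5*3 - 138)**2 = (-15 - 138)**2 = (-153)**2 = 23409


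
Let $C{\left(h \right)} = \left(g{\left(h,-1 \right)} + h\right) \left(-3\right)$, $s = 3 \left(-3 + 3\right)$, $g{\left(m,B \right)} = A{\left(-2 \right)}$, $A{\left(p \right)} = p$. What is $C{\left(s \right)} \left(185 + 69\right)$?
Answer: $1524$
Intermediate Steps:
$g{\left(m,B \right)} = -2$
$s = 0$ ($s = 3 \cdot 0 = 0$)
$C{\left(h \right)} = 6 - 3 h$ ($C{\left(h \right)} = \left(-2 + h\right) \left(-3\right) = 6 - 3 h$)
$C{\left(s \right)} \left(185 + 69\right) = \left(6 - 0\right) \left(185 + 69\right) = \left(6 + 0\right) 254 = 6 \cdot 254 = 1524$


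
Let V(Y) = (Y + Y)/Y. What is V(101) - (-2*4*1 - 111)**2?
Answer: -14159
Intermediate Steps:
V(Y) = 2 (V(Y) = (2*Y)/Y = 2)
V(101) - (-2*4*1 - 111)**2 = 2 - (-2*4*1 - 111)**2 = 2 - (-8*1 - 111)**2 = 2 - (-8 - 111)**2 = 2 - 1*(-119)**2 = 2 - 1*14161 = 2 - 14161 = -14159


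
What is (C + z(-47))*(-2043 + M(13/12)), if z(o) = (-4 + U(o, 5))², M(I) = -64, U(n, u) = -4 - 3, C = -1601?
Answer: 3118360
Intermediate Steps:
U(n, u) = -7
z(o) = 121 (z(o) = (-4 - 7)² = (-11)² = 121)
(C + z(-47))*(-2043 + M(13/12)) = (-1601 + 121)*(-2043 - 64) = -1480*(-2107) = 3118360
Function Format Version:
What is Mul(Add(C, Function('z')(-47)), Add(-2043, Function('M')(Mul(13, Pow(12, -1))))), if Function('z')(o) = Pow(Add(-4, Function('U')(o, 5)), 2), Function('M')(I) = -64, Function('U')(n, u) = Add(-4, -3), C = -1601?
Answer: 3118360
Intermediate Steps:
Function('U')(n, u) = -7
Function('z')(o) = 121 (Function('z')(o) = Pow(Add(-4, -7), 2) = Pow(-11, 2) = 121)
Mul(Add(C, Function('z')(-47)), Add(-2043, Function('M')(Mul(13, Pow(12, -1))))) = Mul(Add(-1601, 121), Add(-2043, -64)) = Mul(-1480, -2107) = 3118360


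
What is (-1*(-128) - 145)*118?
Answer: -2006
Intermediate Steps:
(-1*(-128) - 145)*118 = (128 - 145)*118 = -17*118 = -2006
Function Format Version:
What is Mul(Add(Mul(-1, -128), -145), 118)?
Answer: -2006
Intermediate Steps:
Mul(Add(Mul(-1, -128), -145), 118) = Mul(Add(128, -145), 118) = Mul(-17, 118) = -2006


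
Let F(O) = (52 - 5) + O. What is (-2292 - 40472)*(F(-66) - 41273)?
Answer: 1765811088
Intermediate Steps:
F(O) = 47 + O
(-2292 - 40472)*(F(-66) - 41273) = (-2292 - 40472)*((47 - 66) - 41273) = -42764*(-19 - 41273) = -42764*(-41292) = 1765811088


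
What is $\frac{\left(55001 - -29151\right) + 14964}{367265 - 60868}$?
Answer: $\frac{99116}{306397} \approx 0.32349$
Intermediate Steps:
$\frac{\left(55001 - -29151\right) + 14964}{367265 - 60868} = \frac{\left(55001 + 29151\right) + 14964}{306397} = \left(84152 + 14964\right) \frac{1}{306397} = 99116 \cdot \frac{1}{306397} = \frac{99116}{306397}$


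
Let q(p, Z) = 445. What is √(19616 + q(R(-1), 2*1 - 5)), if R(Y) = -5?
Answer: 3*√2229 ≈ 141.64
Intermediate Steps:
√(19616 + q(R(-1), 2*1 - 5)) = √(19616 + 445) = √20061 = 3*√2229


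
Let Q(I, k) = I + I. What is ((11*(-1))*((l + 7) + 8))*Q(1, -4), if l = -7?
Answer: -176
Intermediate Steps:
Q(I, k) = 2*I
((11*(-1))*((l + 7) + 8))*Q(1, -4) = ((11*(-1))*((-7 + 7) + 8))*(2*1) = -11*(0 + 8)*2 = -11*8*2 = -88*2 = -176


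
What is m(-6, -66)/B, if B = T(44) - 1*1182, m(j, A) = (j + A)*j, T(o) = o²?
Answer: 216/377 ≈ 0.57294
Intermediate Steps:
m(j, A) = j*(A + j) (m(j, A) = (A + j)*j = j*(A + j))
B = 754 (B = 44² - 1*1182 = 1936 - 1182 = 754)
m(-6, -66)/B = -6*(-66 - 6)/754 = -6*(-72)*(1/754) = 432*(1/754) = 216/377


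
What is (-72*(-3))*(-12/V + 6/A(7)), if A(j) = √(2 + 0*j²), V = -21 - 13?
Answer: 1296/17 + 648*√2 ≈ 992.65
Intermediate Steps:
V = -34
A(j) = √2 (A(j) = √(2 + 0) = √2)
(-72*(-3))*(-12/V + 6/A(7)) = (-72*(-3))*(-12/(-34) + 6/(√2)) = 216*(-12*(-1/34) + 6*(√2/2)) = 216*(6/17 + 3*√2) = 1296/17 + 648*√2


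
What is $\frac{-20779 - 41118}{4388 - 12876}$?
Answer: $\frac{61897}{8488} \approx 7.2923$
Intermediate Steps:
$\frac{-20779 - 41118}{4388 - 12876} = - \frac{61897}{4388 - 12876} = - \frac{61897}{-8488} = \left(-61897\right) \left(- \frac{1}{8488}\right) = \frac{61897}{8488}$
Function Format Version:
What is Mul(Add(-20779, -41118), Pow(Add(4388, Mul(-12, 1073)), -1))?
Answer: Rational(61897, 8488) ≈ 7.2923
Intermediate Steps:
Mul(Add(-20779, -41118), Pow(Add(4388, Mul(-12, 1073)), -1)) = Mul(-61897, Pow(Add(4388, -12876), -1)) = Mul(-61897, Pow(-8488, -1)) = Mul(-61897, Rational(-1, 8488)) = Rational(61897, 8488)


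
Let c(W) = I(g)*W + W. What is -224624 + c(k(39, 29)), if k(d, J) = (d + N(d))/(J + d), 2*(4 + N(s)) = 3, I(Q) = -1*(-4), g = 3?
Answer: -30548499/136 ≈ -2.2462e+5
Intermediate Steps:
I(Q) = 4
N(s) = -5/2 (N(s) = -4 + (½)*3 = -4 + 3/2 = -5/2)
k(d, J) = (-5/2 + d)/(J + d) (k(d, J) = (d - 5/2)/(J + d) = (-5/2 + d)/(J + d))
c(W) = 5*W (c(W) = 4*W + W = 5*W)
-224624 + c(k(39, 29)) = -224624 + 5*((-5/2 + 39)/(29 + 39)) = -224624 + 5*((73/2)/68) = -224624 + 5*((1/68)*(73/2)) = -224624 + 5*(73/136) = -224624 + 365/136 = -30548499/136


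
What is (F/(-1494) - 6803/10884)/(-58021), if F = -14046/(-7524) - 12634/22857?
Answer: 106625837905/9883824195975543 ≈ 1.0788e-5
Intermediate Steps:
F = 660793/502854 (F = -14046*(-1/7524) - 12634*1/22857 = 2341/1254 - 12634/22857 = 660793/502854 ≈ 1.3141)
(F/(-1494) - 6803/10884)/(-58021) = ((660793/502854)/(-1494) - 6803/10884)/(-58021) = ((660793/502854)*(-1/1494) - 6803*1/10884)*(-1/58021) = (-660793/751263876 - 6803/10884)*(-1/58021) = -106625837905/170349083883*(-1/58021) = 106625837905/9883824195975543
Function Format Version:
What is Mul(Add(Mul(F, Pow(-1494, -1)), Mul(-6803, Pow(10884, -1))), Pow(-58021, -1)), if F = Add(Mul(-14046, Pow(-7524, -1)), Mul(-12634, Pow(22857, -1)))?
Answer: Rational(106625837905, 9883824195975543) ≈ 1.0788e-5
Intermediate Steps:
F = Rational(660793, 502854) (F = Add(Mul(-14046, Rational(-1, 7524)), Mul(-12634, Rational(1, 22857))) = Add(Rational(2341, 1254), Rational(-12634, 22857)) = Rational(660793, 502854) ≈ 1.3141)
Mul(Add(Mul(F, Pow(-1494, -1)), Mul(-6803, Pow(10884, -1))), Pow(-58021, -1)) = Mul(Add(Mul(Rational(660793, 502854), Pow(-1494, -1)), Mul(-6803, Pow(10884, -1))), Pow(-58021, -1)) = Mul(Add(Mul(Rational(660793, 502854), Rational(-1, 1494)), Mul(-6803, Rational(1, 10884))), Rational(-1, 58021)) = Mul(Add(Rational(-660793, 751263876), Rational(-6803, 10884)), Rational(-1, 58021)) = Mul(Rational(-106625837905, 170349083883), Rational(-1, 58021)) = Rational(106625837905, 9883824195975543)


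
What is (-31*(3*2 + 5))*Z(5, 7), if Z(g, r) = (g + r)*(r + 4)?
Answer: -45012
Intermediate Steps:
Z(g, r) = (4 + r)*(g + r) (Z(g, r) = (g + r)*(4 + r) = (4 + r)*(g + r))
(-31*(3*2 + 5))*Z(5, 7) = (-31*(3*2 + 5))*(7² + 4*5 + 4*7 + 5*7) = (-31*(6 + 5))*(49 + 20 + 28 + 35) = -31*11*132 = -341*132 = -45012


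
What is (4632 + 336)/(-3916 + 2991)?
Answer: -4968/925 ≈ -5.3708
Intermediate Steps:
(4632 + 336)/(-3916 + 2991) = 4968/(-925) = 4968*(-1/925) = -4968/925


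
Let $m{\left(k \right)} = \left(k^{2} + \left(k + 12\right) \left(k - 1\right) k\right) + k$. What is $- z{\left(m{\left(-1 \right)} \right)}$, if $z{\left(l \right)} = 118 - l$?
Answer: $-96$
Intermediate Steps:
$m{\left(k \right)} = k + k^{2} + k \left(-1 + k\right) \left(12 + k\right)$ ($m{\left(k \right)} = \left(k^{2} + \left(12 + k\right) \left(-1 + k\right) k\right) + k = \left(k^{2} + \left(-1 + k\right) \left(12 + k\right) k\right) + k = \left(k^{2} + k \left(-1 + k\right) \left(12 + k\right)\right) + k = k + k^{2} + k \left(-1 + k\right) \left(12 + k\right)$)
$- z{\left(m{\left(-1 \right)} \right)} = - (118 - - (-11 + \left(-1\right)^{2} + 12 \left(-1\right))) = - (118 - - (-11 + 1 - 12)) = - (118 - \left(-1\right) \left(-22\right)) = - (118 - 22) = \left(-1\right) 96 = -96$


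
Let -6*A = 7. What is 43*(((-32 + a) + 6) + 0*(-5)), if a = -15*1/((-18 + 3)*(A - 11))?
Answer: -81872/73 ≈ -1121.5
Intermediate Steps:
A = -7/6 (A = -⅙*7 = -7/6 ≈ -1.1667)
a = -6/73 (a = -15*1/((-18 + 3)*(-7/6 - 11)) = -15/((-73/6*(-15))) = -15/365/2 = -15*2/365 = -6/73 ≈ -0.082192)
43*(((-32 + a) + 6) + 0*(-5)) = 43*(((-32 - 6/73) + 6) + 0*(-5)) = 43*((-2342/73 + 6) + 0) = 43*(-1904/73 + 0) = 43*(-1904/73) = -81872/73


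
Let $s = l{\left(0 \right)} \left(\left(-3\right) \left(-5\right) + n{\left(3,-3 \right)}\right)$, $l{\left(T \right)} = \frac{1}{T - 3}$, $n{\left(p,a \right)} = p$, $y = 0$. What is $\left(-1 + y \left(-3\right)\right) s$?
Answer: $6$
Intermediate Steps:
$l{\left(T \right)} = \frac{1}{-3 + T}$
$s = -6$ ($s = \frac{\left(-3\right) \left(-5\right) + 3}{-3 + 0} = \frac{15 + 3}{-3} = \left(- \frac{1}{3}\right) 18 = -6$)
$\left(-1 + y \left(-3\right)\right) s = \left(-1 + 0 \left(-3\right)\right) \left(-6\right) = \left(-1 + 0\right) \left(-6\right) = \left(-1\right) \left(-6\right) = 6$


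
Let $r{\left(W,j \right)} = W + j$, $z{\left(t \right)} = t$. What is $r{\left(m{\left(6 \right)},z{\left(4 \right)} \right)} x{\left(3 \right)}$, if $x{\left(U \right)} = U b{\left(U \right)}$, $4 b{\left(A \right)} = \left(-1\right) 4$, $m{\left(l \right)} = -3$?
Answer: $-3$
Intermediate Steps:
$b{\left(A \right)} = -1$ ($b{\left(A \right)} = \frac{\left(-1\right) 4}{4} = \frac{1}{4} \left(-4\right) = -1$)
$x{\left(U \right)} = - U$ ($x{\left(U \right)} = U \left(-1\right) = - U$)
$r{\left(m{\left(6 \right)},z{\left(4 \right)} \right)} x{\left(3 \right)} = \left(-3 + 4\right) \left(\left(-1\right) 3\right) = 1 \left(-3\right) = -3$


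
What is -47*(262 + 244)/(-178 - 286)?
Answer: 11891/232 ≈ 51.254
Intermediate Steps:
-47*(262 + 244)/(-178 - 286) = -23782/(-464) = -23782*(-1)/464 = -47*(-253/232) = 11891/232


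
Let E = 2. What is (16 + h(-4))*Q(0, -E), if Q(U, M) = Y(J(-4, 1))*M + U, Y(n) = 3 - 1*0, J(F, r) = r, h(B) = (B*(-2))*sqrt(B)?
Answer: -96 - 96*I ≈ -96.0 - 96.0*I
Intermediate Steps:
h(B) = -2*B**(3/2) (h(B) = (-2*B)*sqrt(B) = -2*B**(3/2))
Y(n) = 3 (Y(n) = 3 + 0 = 3)
Q(U, M) = U + 3*M (Q(U, M) = 3*M + U = U + 3*M)
(16 + h(-4))*Q(0, -E) = (16 - (-16)*I)*(0 + 3*(-1*2)) = (16 - (-16)*I)*(0 + 3*(-2)) = (16 + 16*I)*(0 - 6) = (16 + 16*I)*(-6) = -96 - 96*I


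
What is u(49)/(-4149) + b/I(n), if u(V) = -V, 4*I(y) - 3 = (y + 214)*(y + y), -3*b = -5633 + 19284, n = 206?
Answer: -1314475/14077557 ≈ -0.093374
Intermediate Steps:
b = -13651/3 (b = -(-5633 + 19284)/3 = -1/3*13651 = -13651/3 ≈ -4550.3)
I(y) = 3/4 + y*(214 + y)/2 (I(y) = 3/4 + ((y + 214)*(y + y))/4 = 3/4 + ((214 + y)*(2*y))/4 = 3/4 + (2*y*(214 + y))/4 = 3/4 + y*(214 + y)/2)
u(49)/(-4149) + b/I(n) = -1*49/(-4149) - 13651/(3*(3/4 + (1/2)*206**2 + 107*206)) = -49*(-1/4149) - 13651/(3*(3/4 + (1/2)*42436 + 22042)) = 49/4149 - 13651/(3*(3/4 + 21218 + 22042)) = 49/4149 - 13651/(3*173043/4) = 49/4149 - 13651/3*4/173043 = 49/4149 - 3212/30537 = -1314475/14077557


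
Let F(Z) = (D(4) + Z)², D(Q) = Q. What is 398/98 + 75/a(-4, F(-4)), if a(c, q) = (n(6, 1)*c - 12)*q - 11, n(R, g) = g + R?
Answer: -1486/539 ≈ -2.7570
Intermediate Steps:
n(R, g) = R + g
F(Z) = (4 + Z)²
a(c, q) = -11 + q*(-12 + 7*c) (a(c, q) = ((6 + 1)*c - 12)*q - 11 = (7*c - 12)*q - 11 = (-12 + 7*c)*q - 11 = q*(-12 + 7*c) - 11 = -11 + q*(-12 + 7*c))
398/98 + 75/a(-4, F(-4)) = 398/98 + 75/(-11 - 12*(4 - 4)² + 7*(-4)*(4 - 4)²) = 398*(1/98) + 75/(-11 - 12*0² + 7*(-4)*0²) = 199/49 + 75/(-11 - 12*0 + 7*(-4)*0) = 199/49 + 75/(-11 + 0 + 0) = 199/49 + 75/(-11) = 199/49 + 75*(-1/11) = 199/49 - 75/11 = -1486/539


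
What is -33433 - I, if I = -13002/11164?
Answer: -186616505/5582 ≈ -33432.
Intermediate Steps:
I = -6501/5582 (I = -13002*1/11164 = -6501/5582 ≈ -1.1646)
-33433 - I = -33433 - 1*(-6501/5582) = -33433 + 6501/5582 = -186616505/5582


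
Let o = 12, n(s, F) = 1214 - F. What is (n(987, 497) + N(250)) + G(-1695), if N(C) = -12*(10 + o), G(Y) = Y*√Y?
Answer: 453 - 1695*I*√1695 ≈ 453.0 - 69784.0*I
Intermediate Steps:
G(Y) = Y^(3/2)
N(C) = -264 (N(C) = -12*(10 + 12) = -12*22 = -264)
(n(987, 497) + N(250)) + G(-1695) = ((1214 - 1*497) - 264) + (-1695)^(3/2) = ((1214 - 497) - 264) - 1695*I*√1695 = (717 - 264) - 1695*I*√1695 = 453 - 1695*I*√1695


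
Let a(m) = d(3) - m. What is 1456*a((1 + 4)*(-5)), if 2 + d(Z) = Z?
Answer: 37856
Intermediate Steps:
d(Z) = -2 + Z
a(m) = 1 - m (a(m) = (-2 + 3) - m = 1 - m)
1456*a((1 + 4)*(-5)) = 1456*(1 - (1 + 4)*(-5)) = 1456*(1 - 5*(-5)) = 1456*(1 - 1*(-25)) = 1456*(1 + 25) = 1456*26 = 37856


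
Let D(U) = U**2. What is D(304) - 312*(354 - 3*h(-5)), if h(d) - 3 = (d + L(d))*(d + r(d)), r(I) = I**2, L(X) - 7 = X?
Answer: -71384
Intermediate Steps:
L(X) = 7 + X
h(d) = 3 + (7 + 2*d)*(d + d**2) (h(d) = 3 + (d + (7 + d))*(d + d**2) = 3 + (7 + 2*d)*(d + d**2))
D(304) - 312*(354 - 3*h(-5)) = 304**2 - 312*(354 - 3*(3 + 2*(-5)**3 + 7*(-5) + 9*(-5)**2)) = 92416 - 312*(354 - 3*(3 + 2*(-125) - 35 + 9*25)) = 92416 - 312*(354 - 3*(3 - 250 - 35 + 225)) = 92416 - 312*(354 - 3*(-57)) = 92416 - 312*(354 + 171) = 92416 - 312*525 = 92416 - 163800 = -71384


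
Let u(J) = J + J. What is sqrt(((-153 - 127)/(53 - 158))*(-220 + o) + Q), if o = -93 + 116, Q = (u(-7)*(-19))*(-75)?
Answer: I*sqrt(184278)/3 ≈ 143.09*I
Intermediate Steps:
u(J) = 2*J
Q = -19950 (Q = ((2*(-7))*(-19))*(-75) = -14*(-19)*(-75) = 266*(-75) = -19950)
o = 23
sqrt(((-153 - 127)/(53 - 158))*(-220 + o) + Q) = sqrt(((-153 - 127)/(53 - 158))*(-220 + 23) - 19950) = sqrt(-280/(-105)*(-197) - 19950) = sqrt(-280*(-1/105)*(-197) - 19950) = sqrt((8/3)*(-197) - 19950) = sqrt(-1576/3 - 19950) = sqrt(-61426/3) = I*sqrt(184278)/3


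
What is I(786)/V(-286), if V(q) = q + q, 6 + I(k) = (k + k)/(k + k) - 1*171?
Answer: 4/13 ≈ 0.30769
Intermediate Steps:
I(k) = -176 (I(k) = -6 + ((k + k)/(k + k) - 1*171) = -6 + ((2*k)/((2*k)) - 171) = -6 + ((2*k)*(1/(2*k)) - 171) = -6 + (1 - 171) = -6 - 170 = -176)
V(q) = 2*q
I(786)/V(-286) = -176/(2*(-286)) = -176/(-572) = -176*(-1/572) = 4/13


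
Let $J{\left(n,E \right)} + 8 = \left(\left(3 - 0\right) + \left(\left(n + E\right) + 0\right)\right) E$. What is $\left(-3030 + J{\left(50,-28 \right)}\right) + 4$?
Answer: $-3734$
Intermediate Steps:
$J{\left(n,E \right)} = -8 + E \left(3 + E + n\right)$ ($J{\left(n,E \right)} = -8 + \left(\left(3 - 0\right) + \left(\left(n + E\right) + 0\right)\right) E = -8 + \left(\left(3 + 0\right) + \left(\left(E + n\right) + 0\right)\right) E = -8 + \left(3 + \left(E + n\right)\right) E = -8 + \left(3 + E + n\right) E = -8 + E \left(3 + E + n\right)$)
$\left(-3030 + J{\left(50,-28 \right)}\right) + 4 = \left(-3030 + \left(-8 + \left(-28\right)^{2} + 3 \left(-28\right) - 1400\right)\right) + 4 = \left(-3030 - 708\right) + 4 = -3738 + 4 = -3734$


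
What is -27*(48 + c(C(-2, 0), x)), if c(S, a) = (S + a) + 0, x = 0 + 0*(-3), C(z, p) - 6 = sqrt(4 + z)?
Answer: -1458 - 27*sqrt(2) ≈ -1496.2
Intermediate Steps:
C(z, p) = 6 + sqrt(4 + z)
x = 0 (x = 0 + 0 = 0)
c(S, a) = S + a
-27*(48 + c(C(-2, 0), x)) = -27*(48 + ((6 + sqrt(4 - 2)) + 0)) = -27*(48 + ((6 + sqrt(2)) + 0)) = -27*(48 + (6 + sqrt(2))) = -27*(54 + sqrt(2)) = -1458 - 27*sqrt(2)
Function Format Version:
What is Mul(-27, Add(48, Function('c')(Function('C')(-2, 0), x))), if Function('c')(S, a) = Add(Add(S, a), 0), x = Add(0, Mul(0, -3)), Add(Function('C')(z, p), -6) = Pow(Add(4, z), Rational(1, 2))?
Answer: Add(-1458, Mul(-27, Pow(2, Rational(1, 2)))) ≈ -1496.2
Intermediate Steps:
Function('C')(z, p) = Add(6, Pow(Add(4, z), Rational(1, 2)))
x = 0 (x = Add(0, 0) = 0)
Function('c')(S, a) = Add(S, a)
Mul(-27, Add(48, Function('c')(Function('C')(-2, 0), x))) = Mul(-27, Add(48, Add(Add(6, Pow(Add(4, -2), Rational(1, 2))), 0))) = Mul(-27, Add(48, Add(Add(6, Pow(2, Rational(1, 2))), 0))) = Mul(-27, Add(48, Add(6, Pow(2, Rational(1, 2))))) = Mul(-27, Add(54, Pow(2, Rational(1, 2)))) = Add(-1458, Mul(-27, Pow(2, Rational(1, 2))))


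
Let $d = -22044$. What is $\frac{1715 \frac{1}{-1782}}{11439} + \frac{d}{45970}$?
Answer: $- \frac{224715151831}{468533089530} \approx -0.47961$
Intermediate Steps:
$\frac{1715 \frac{1}{-1782}}{11439} + \frac{d}{45970} = \frac{1715 \frac{1}{-1782}}{11439} - \frac{22044}{45970} = 1715 \left(- \frac{1}{1782}\right) \frac{1}{11439} - \frac{11022}{22985} = \left(- \frac{1715}{1782}\right) \frac{1}{11439} - \frac{11022}{22985} = - \frac{1715}{20384298} - \frac{11022}{22985} = - \frac{224715151831}{468533089530}$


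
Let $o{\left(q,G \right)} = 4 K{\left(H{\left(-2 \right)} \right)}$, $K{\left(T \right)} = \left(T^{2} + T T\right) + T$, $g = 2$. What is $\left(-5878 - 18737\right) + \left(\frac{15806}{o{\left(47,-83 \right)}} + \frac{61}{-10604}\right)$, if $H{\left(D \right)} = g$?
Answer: $- \frac{321034188}{13255} \approx -24220.0$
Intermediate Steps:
$H{\left(D \right)} = 2$
$K{\left(T \right)} = T + 2 T^{2}$ ($K{\left(T \right)} = \left(T^{2} + T^{2}\right) + T = 2 T^{2} + T = T + 2 T^{2}$)
$o{\left(q,G \right)} = 40$ ($o{\left(q,G \right)} = 4 \cdot 2 \left(1 + 2 \cdot 2\right) = 4 \cdot 2 \left(1 + 4\right) = 4 \cdot 2 \cdot 5 = 4 \cdot 10 = 40$)
$\left(-5878 - 18737\right) + \left(\frac{15806}{o{\left(47,-83 \right)}} + \frac{61}{-10604}\right) = \left(-5878 - 18737\right) + \left(\frac{15806}{40} + \frac{61}{-10604}\right) = -24615 + \left(15806 \cdot \frac{1}{40} + 61 \left(- \frac{1}{10604}\right)\right) = -24615 + \left(\frac{7903}{20} - \frac{61}{10604}\right) = -24615 + \frac{5237637}{13255} = - \frac{321034188}{13255}$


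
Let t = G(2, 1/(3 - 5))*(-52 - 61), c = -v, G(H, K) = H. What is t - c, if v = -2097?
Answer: -2323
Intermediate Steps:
c = 2097 (c = -1*(-2097) = 2097)
t = -226 (t = 2*(-52 - 61) = 2*(-113) = -226)
t - c = -226 - 1*2097 = -226 - 2097 = -2323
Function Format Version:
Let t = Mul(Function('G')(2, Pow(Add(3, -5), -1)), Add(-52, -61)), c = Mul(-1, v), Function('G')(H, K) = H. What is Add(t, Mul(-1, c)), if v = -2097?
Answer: -2323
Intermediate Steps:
c = 2097 (c = Mul(-1, -2097) = 2097)
t = -226 (t = Mul(2, Add(-52, -61)) = Mul(2, -113) = -226)
Add(t, Mul(-1, c)) = Add(-226, Mul(-1, 2097)) = Add(-226, -2097) = -2323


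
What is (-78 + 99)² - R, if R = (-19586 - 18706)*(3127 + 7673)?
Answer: 413554041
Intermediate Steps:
R = -413553600 (R = -38292*10800 = -413553600)
(-78 + 99)² - R = (-78 + 99)² - 1*(-413553600) = 21² + 413553600 = 441 + 413553600 = 413554041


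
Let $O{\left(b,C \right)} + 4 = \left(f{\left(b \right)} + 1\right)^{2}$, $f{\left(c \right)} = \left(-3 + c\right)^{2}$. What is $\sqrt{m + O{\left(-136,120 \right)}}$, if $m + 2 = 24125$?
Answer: $3 \sqrt{41484867} \approx 19323.0$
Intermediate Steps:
$m = 24123$ ($m = -2 + 24125 = 24123$)
$O{\left(b,C \right)} = -4 + \left(1 + \left(-3 + b\right)^{2}\right)^{2}$ ($O{\left(b,C \right)} = -4 + \left(\left(-3 + b\right)^{2} + 1\right)^{2} = -4 + \left(1 + \left(-3 + b\right)^{2}\right)^{2}$)
$\sqrt{m + O{\left(-136,120 \right)}} = \sqrt{24123 - \left(4 - \left(1 + \left(-3 - 136\right)^{2}\right)^{2}\right)} = \sqrt{24123 - \left(4 - \left(1 + \left(-139\right)^{2}\right)^{2}\right)} = \sqrt{24123 - \left(4 - \left(1 + 19321\right)^{2}\right)} = \sqrt{24123 - \left(4 - 19322^{2}\right)} = \sqrt{24123 + \left(-4 + 373339684\right)} = \sqrt{24123 + 373339680} = \sqrt{373363803} = 3 \sqrt{41484867}$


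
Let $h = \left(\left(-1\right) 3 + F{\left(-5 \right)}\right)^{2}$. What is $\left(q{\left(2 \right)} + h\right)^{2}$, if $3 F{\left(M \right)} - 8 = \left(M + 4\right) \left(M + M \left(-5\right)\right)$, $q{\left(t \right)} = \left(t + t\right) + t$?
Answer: $3025$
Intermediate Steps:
$q{\left(t \right)} = 3 t$ ($q{\left(t \right)} = 2 t + t = 3 t$)
$F{\left(M \right)} = \frac{8}{3} - \frac{4 M \left(4 + M\right)}{3}$ ($F{\left(M \right)} = \frac{8}{3} + \frac{\left(M + 4\right) \left(M + M \left(-5\right)\right)}{3} = \frac{8}{3} + \frac{\left(4 + M\right) \left(M - 5 M\right)}{3} = \frac{8}{3} + \frac{\left(4 + M\right) \left(- 4 M\right)}{3} = \frac{8}{3} + \frac{\left(-4\right) M \left(4 + M\right)}{3} = \frac{8}{3} - \frac{4 M \left(4 + M\right)}{3}$)
$h = 49$ ($h = \left(\left(-1\right) 3 - \left(- \frac{88}{3} + \frac{100}{3}\right)\right)^{2} = \left(-3 + \left(\frac{8}{3} + \frac{80}{3} - \frac{100}{3}\right)\right)^{2} = \left(-3 - 4\right)^{2} = \left(-7\right)^{2} = 49$)
$\left(q{\left(2 \right)} + h\right)^{2} = \left(3 \cdot 2 + 49\right)^{2} = \left(6 + 49\right)^{2} = 55^{2} = 3025$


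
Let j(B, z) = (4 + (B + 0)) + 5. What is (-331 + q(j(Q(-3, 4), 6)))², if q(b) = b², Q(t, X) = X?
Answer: 26244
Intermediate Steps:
j(B, z) = 9 + B (j(B, z) = (4 + B) + 5 = 9 + B)
(-331 + q(j(Q(-3, 4), 6)))² = (-331 + (9 + 4)²)² = (-331 + 13²)² = (-331 + 169)² = (-162)² = 26244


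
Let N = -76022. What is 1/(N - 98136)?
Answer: -1/174158 ≈ -5.7419e-6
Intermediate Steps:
1/(N - 98136) = 1/(-76022 - 98136) = 1/(-174158) = -1/174158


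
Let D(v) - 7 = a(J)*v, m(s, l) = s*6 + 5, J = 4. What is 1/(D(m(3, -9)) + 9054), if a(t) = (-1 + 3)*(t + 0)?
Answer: 1/9245 ≈ 0.00010817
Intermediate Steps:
a(t) = 2*t
m(s, l) = 5 + 6*s (m(s, l) = 6*s + 5 = 5 + 6*s)
D(v) = 7 + 8*v (D(v) = 7 + (2*4)*v = 7 + 8*v)
1/(D(m(3, -9)) + 9054) = 1/((7 + 8*(5 + 6*3)) + 9054) = 1/((7 + 8*(5 + 18)) + 9054) = 1/((7 + 8*23) + 9054) = 1/((7 + 184) + 9054) = 1/(191 + 9054) = 1/9245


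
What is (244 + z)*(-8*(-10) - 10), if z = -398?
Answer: -10780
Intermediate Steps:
(244 + z)*(-8*(-10) - 10) = (244 - 398)*(-8*(-10) - 10) = -154*(80 - 10) = -154*70 = -10780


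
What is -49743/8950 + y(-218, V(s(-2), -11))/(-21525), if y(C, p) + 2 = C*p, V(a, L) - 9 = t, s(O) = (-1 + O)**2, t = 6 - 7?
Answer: -2813577/513730 ≈ -5.4768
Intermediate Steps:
t = -1
V(a, L) = 8 (V(a, L) = 9 - 1 = 8)
y(C, p) = -2 + C*p
-49743/8950 + y(-218, V(s(-2), -11))/(-21525) = -49743/8950 + (-2 - 218*8)/(-21525) = -49743*1/8950 + (-2 - 1744)*(-1/21525) = -49743/8950 - 1746*(-1/21525) = -49743/8950 + 582/7175 = -2813577/513730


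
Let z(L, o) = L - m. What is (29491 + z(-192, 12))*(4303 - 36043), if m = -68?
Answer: -932108580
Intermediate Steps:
z(L, o) = 68 + L (z(L, o) = L - 1*(-68) = L + 68 = 68 + L)
(29491 + z(-192, 12))*(4303 - 36043) = (29491 + (68 - 192))*(4303 - 36043) = (29491 - 124)*(-31740) = 29367*(-31740) = -932108580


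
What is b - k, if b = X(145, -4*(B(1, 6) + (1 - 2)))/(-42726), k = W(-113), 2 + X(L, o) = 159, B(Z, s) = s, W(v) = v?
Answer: 4827881/42726 ≈ 113.00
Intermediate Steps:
X(L, o) = 157 (X(L, o) = -2 + 159 = 157)
k = -113
b = -157/42726 (b = 157/(-42726) = 157*(-1/42726) = -157/42726 ≈ -0.0036746)
b - k = -157/42726 - 1*(-113) = -157/42726 + 113 = 4827881/42726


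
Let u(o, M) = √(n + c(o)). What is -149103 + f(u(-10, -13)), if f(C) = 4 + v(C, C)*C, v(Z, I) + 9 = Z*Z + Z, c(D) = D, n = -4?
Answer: -149113 - 23*I*√14 ≈ -1.4911e+5 - 86.058*I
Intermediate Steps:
v(Z, I) = -9 + Z + Z² (v(Z, I) = -9 + (Z*Z + Z) = -9 + (Z² + Z) = -9 + (Z + Z²) = -9 + Z + Z²)
u(o, M) = √(-4 + o)
f(C) = 4 + C*(-9 + C + C²) (f(C) = 4 + (-9 + C + C²)*C = 4 + C*(-9 + C + C²))
-149103 + f(u(-10, -13)) = -149103 + (4 + √(-4 - 10)*(-9 + √(-4 - 10) + (√(-4 - 10))²)) = -149103 + (4 + √(-14)*(-9 + √(-14) + (√(-14))²)) = -149103 + (4 + (I*√14)*(-9 + I*√14 + (I*√14)²)) = -149103 + (4 + (I*√14)*(-9 + I*√14 - 14)) = -149103 + (4 + (I*√14)*(-23 + I*√14)) = -149103 + (4 + I*√14*(-23 + I*√14)) = -149099 + I*√14*(-23 + I*√14)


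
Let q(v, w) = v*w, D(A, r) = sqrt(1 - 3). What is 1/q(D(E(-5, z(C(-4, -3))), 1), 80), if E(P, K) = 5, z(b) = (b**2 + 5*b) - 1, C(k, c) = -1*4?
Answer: -I*sqrt(2)/160 ≈ -0.0088388*I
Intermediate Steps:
C(k, c) = -4
z(b) = -1 + b**2 + 5*b
D(A, r) = I*sqrt(2) (D(A, r) = sqrt(-2) = I*sqrt(2))
1/q(D(E(-5, z(C(-4, -3))), 1), 80) = 1/((I*sqrt(2))*80) = 1/(80*I*sqrt(2)) = -I*sqrt(2)/160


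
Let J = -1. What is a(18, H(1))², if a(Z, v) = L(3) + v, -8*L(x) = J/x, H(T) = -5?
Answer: 14161/576 ≈ 24.585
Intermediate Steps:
L(x) = 1/(8*x) (L(x) = -(-1)/(8*x) = 1/(8*x))
a(Z, v) = 1/24 + v (a(Z, v) = (⅛)/3 + v = (⅛)*(⅓) + v = 1/24 + v)
a(18, H(1))² = (1/24 - 5)² = (-119/24)² = 14161/576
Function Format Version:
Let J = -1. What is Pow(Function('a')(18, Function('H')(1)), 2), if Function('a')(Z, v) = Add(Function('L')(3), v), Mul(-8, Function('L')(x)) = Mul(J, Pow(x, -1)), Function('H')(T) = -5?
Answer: Rational(14161, 576) ≈ 24.585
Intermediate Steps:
Function('L')(x) = Mul(Rational(1, 8), Pow(x, -1)) (Function('L')(x) = Mul(Rational(-1, 8), Mul(-1, Pow(x, -1))) = Mul(Rational(1, 8), Pow(x, -1)))
Function('a')(Z, v) = Add(Rational(1, 24), v) (Function('a')(Z, v) = Add(Mul(Rational(1, 8), Pow(3, -1)), v) = Add(Mul(Rational(1, 8), Rational(1, 3)), v) = Add(Rational(1, 24), v))
Pow(Function('a')(18, Function('H')(1)), 2) = Pow(Add(Rational(1, 24), -5), 2) = Pow(Rational(-119, 24), 2) = Rational(14161, 576)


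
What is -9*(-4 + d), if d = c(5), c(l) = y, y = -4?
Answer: 72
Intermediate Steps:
c(l) = -4
d = -4
-9*(-4 + d) = -9*(-4 - 4) = -9*(-8) = 72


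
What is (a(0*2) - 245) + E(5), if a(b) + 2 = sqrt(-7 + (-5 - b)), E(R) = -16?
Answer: -263 + 2*I*sqrt(3) ≈ -263.0 + 3.4641*I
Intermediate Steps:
a(b) = -2 + sqrt(-12 - b) (a(b) = -2 + sqrt(-7 + (-5 - b)) = -2 + sqrt(-12 - b))
(a(0*2) - 245) + E(5) = ((-2 + sqrt(-12 - 0*2)) - 245) - 16 = ((-2 + sqrt(-12 - 1*0)) - 245) - 16 = ((-2 + sqrt(-12 + 0)) - 245) - 16 = ((-2 + sqrt(-12)) - 245) - 16 = ((-2 + 2*I*sqrt(3)) - 245) - 16 = (-247 + 2*I*sqrt(3)) - 16 = -263 + 2*I*sqrt(3)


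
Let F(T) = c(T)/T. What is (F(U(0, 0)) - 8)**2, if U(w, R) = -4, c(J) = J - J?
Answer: 64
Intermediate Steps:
c(J) = 0
F(T) = 0 (F(T) = 0/T = 0)
(F(U(0, 0)) - 8)**2 = (0 - 8)**2 = (-8)**2 = 64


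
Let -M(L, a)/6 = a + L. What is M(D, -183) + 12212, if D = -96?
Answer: 13886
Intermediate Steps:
M(L, a) = -6*L - 6*a (M(L, a) = -6*(a + L) = -6*(L + a) = -6*L - 6*a)
M(D, -183) + 12212 = (-6*(-96) - 6*(-183)) + 12212 = (576 + 1098) + 12212 = 1674 + 12212 = 13886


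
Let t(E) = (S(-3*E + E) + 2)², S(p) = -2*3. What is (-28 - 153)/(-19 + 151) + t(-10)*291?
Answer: 614411/132 ≈ 4654.6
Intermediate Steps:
S(p) = -6
t(E) = 16 (t(E) = (-6 + 2)² = (-4)² = 16)
(-28 - 153)/(-19 + 151) + t(-10)*291 = (-28 - 153)/(-19 + 151) + 16*291 = -181/132 + 4656 = 614411/132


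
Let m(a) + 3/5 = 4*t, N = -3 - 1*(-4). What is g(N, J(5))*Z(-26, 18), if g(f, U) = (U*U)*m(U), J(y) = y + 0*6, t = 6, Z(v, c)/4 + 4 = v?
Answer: -70200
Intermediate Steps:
Z(v, c) = -16 + 4*v
N = 1 (N = -3 + 4 = 1)
m(a) = 117/5 (m(a) = -⅗ + 4*6 = -⅗ + 24 = 117/5)
J(y) = y (J(y) = y + 0 = y)
g(f, U) = 117*U²/5 (g(f, U) = (U*U)*(117/5) = U²*(117/5) = 117*U²/5)
g(N, J(5))*Z(-26, 18) = ((117/5)*5²)*(-16 + 4*(-26)) = ((117/5)*25)*(-16 - 104) = 585*(-120) = -70200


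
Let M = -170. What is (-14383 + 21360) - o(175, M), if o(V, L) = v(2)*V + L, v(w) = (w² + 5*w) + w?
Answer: 4347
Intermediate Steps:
v(w) = w² + 6*w
o(V, L) = L + 16*V (o(V, L) = (2*(6 + 2))*V + L = (2*8)*V + L = 16*V + L = L + 16*V)
(-14383 + 21360) - o(175, M) = (-14383 + 21360) - (-170 + 16*175) = 6977 - (-170 + 2800) = 6977 - 1*2630 = 6977 - 2630 = 4347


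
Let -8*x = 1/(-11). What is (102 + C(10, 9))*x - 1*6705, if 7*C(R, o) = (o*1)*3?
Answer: -4129539/616 ≈ -6703.8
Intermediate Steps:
C(R, o) = 3*o/7 (C(R, o) = ((o*1)*3)/7 = (o*3)/7 = (3*o)/7 = 3*o/7)
x = 1/88 (x = -⅛/(-11) = -⅛*(-1/11) = 1/88 ≈ 0.011364)
(102 + C(10, 9))*x - 1*6705 = (102 + (3/7)*9)*(1/88) - 1*6705 = (102 + 27/7)*(1/88) - 6705 = (741/7)*(1/88) - 6705 = 741/616 - 6705 = -4129539/616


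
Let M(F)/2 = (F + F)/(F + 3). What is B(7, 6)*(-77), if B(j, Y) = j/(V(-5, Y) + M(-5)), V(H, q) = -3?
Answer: -77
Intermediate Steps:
M(F) = 4*F/(3 + F) (M(F) = 2*((F + F)/(F + 3)) = 2*((2*F)/(3 + F)) = 2*(2*F/(3 + F)) = 4*F/(3 + F))
B(j, Y) = j/7 (B(j, Y) = j/(-3 + 4*(-5)/(3 - 5)) = j/(-3 + 4*(-5)/(-2)) = j/(-3 + 4*(-5)*(-½)) = j/(-3 + 10) = j/7)
B(7, 6)*(-77) = ((⅐)*7)*(-77) = 1*(-77) = -77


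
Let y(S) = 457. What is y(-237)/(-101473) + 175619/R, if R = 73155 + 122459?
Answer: 377259387/422330626 ≈ 0.89328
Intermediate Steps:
R = 195614
y(-237)/(-101473) + 175619/R = 457/(-101473) + 175619/195614 = 457*(-1/101473) + 175619*(1/195614) = -457/101473 + 175619/195614 = 377259387/422330626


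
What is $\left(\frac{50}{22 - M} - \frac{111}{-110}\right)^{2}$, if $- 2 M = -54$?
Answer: $\frac{978121}{12100} \approx 80.836$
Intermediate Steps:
$M = 27$ ($M = \left(- \frac{1}{2}\right) \left(-54\right) = 27$)
$\left(\frac{50}{22 - M} - \frac{111}{-110}\right)^{2} = \left(\frac{50}{22 - 27} - \frac{111}{-110}\right)^{2} = \left(\frac{50}{22 - 27} - - \frac{111}{110}\right)^{2} = \left(\frac{50}{-5} + \frac{111}{110}\right)^{2} = \left(50 \left(- \frac{1}{5}\right) + \frac{111}{110}\right)^{2} = \left(-10 + \frac{111}{110}\right)^{2} = \left(- \frac{989}{110}\right)^{2} = \frac{978121}{12100}$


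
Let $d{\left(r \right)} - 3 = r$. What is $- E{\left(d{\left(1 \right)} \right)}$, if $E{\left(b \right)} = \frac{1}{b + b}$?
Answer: $- \frac{1}{8} \approx -0.125$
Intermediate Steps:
$d{\left(r \right)} = 3 + r$
$E{\left(b \right)} = \frac{1}{2 b}$
$- E{\left(d{\left(1 \right)} \right)} = - \frac{1}{2 \left(3 + 1\right)} = - \frac{1}{2 \cdot 4} = \left(-1\right) \frac{1}{8} = - \frac{1}{8}$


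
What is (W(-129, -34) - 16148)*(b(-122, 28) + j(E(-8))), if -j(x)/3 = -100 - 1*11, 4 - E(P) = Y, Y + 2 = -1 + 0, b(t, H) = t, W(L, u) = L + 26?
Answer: -3428961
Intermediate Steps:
W(L, u) = 26 + L
Y = -3 (Y = -2 + (-1 + 0) = -2 - 1 = -3)
E(P) = 7 (E(P) = 4 - 1*(-3) = 4 + 3 = 7)
j(x) = 333 (j(x) = -3*(-100 - 1*11) = -3*(-100 - 11) = -3*(-111) = 333)
(W(-129, -34) - 16148)*(b(-122, 28) + j(E(-8))) = ((26 - 129) - 16148)*(-122 + 333) = (-103 - 16148)*211 = -16251*211 = -3428961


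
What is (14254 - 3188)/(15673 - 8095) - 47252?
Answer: -179032295/3789 ≈ -47251.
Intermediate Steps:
(14254 - 3188)/(15673 - 8095) - 47252 = 11066/7578 - 47252 = 11066*(1/7578) - 47252 = 5533/3789 - 47252 = -179032295/3789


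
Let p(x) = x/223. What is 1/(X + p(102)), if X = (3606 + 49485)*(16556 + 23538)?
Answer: 223/474684613644 ≈ 4.6979e-10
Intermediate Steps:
p(x) = x/223 (p(x) = x*(1/223) = x/223)
X = 2128630554 (X = 53091*40094 = 2128630554)
1/(X + p(102)) = 1/(2128630554 + (1/223)*102) = 1/(2128630554 + 102/223) = 1/(474684613644/223) = 223/474684613644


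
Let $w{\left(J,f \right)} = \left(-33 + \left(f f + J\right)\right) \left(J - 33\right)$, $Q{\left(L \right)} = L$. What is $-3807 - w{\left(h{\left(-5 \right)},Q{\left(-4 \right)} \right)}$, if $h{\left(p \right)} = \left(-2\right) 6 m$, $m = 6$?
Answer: $-13152$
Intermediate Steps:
$h{\left(p \right)} = -72$ ($h{\left(p \right)} = \left(-2\right) 6 \cdot 6 = \left(-12\right) 6 = -72$)
$w{\left(J,f \right)} = \left(-33 + J\right) \left(-33 + J + f^{2}\right)$ ($w{\left(J,f \right)} = \left(-33 + \left(f^{2} + J\right)\right) \left(-33 + J\right) = \left(-33 + \left(J + f^{2}\right)\right) \left(-33 + J\right) = \left(-33 + J + f^{2}\right) \left(-33 + J\right) = \left(-33 + J\right) \left(-33 + J + f^{2}\right)$)
$-3807 - w{\left(h{\left(-5 \right)},Q{\left(-4 \right)} \right)} = -3807 - \left(1089 + \left(-72\right)^{2} - -4752 - 33 \left(-4\right)^{2} - 72 \left(-4\right)^{2}\right) = -3807 - \left(1089 + 5184 + 4752 - 528 - 1152\right) = -3807 - 9345 = -13152$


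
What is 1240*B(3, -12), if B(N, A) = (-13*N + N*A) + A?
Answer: -107880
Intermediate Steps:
B(N, A) = A - 13*N + A*N (B(N, A) = (-13*N + A*N) + A = A - 13*N + A*N)
1240*B(3, -12) = 1240*(-12 - 13*3 - 12*3) = 1240*(-12 - 39 - 36) = 1240*(-87) = -107880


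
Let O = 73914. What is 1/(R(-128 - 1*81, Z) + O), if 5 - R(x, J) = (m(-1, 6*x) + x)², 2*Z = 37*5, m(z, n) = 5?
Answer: 1/32303 ≈ 3.0957e-5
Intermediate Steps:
Z = 185/2 (Z = (37*5)/2 = (½)*185 = 185/2 ≈ 92.500)
R(x, J) = 5 - (5 + x)²
1/(R(-128 - 1*81, Z) + O) = 1/((5 - (5 + (-128 - 1*81))²) + 73914) = 1/((5 - (5 + (-128 - 81))²) + 73914) = 1/((5 - (5 - 209)²) + 73914) = 1/((5 - 1*(-204)²) + 73914) = 1/((5 - 1*41616) + 73914) = 1/((5 - 41616) + 73914) = 1/(-41611 + 73914) = 1/32303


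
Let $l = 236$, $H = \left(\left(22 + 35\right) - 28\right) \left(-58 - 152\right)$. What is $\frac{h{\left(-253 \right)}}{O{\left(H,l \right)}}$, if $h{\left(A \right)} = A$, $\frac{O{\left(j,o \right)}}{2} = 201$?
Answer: $- \frac{253}{402} \approx -0.62935$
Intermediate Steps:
$H = -6090$ ($H = \left(57 - 28\right) \left(-210\right) = 29 \left(-210\right) = -6090$)
$O{\left(j,o \right)} = 402$ ($O{\left(j,o \right)} = 2 \cdot 201 = 402$)
$\frac{h{\left(-253 \right)}}{O{\left(H,l \right)}} = - \frac{253}{402}$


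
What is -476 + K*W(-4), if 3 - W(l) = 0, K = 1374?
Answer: 3646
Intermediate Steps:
W(l) = 3 (W(l) = 3 - 1*0 = 3 + 0 = 3)
-476 + K*W(-4) = -476 + 1374*3 = -476 + 4122 = 3646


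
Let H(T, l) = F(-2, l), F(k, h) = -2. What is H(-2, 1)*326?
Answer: -652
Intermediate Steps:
H(T, l) = -2
H(-2, 1)*326 = -2*326 = -652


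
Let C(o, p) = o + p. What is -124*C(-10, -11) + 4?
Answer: 2608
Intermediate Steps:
-124*C(-10, -11) + 4 = -124*(-10 - 11) + 4 = -124*(-21) + 4 = 2604 + 4 = 2608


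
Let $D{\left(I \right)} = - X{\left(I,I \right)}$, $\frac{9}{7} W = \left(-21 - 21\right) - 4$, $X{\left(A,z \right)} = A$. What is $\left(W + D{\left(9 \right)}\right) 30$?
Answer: $- \frac{4030}{3} \approx -1343.3$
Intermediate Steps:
$W = - \frac{322}{9}$ ($W = \frac{7 \left(\left(-21 - 21\right) - 4\right)}{9} = \frac{7 \left(-42 - 4\right)}{9} = \frac{7}{9} \left(-46\right) = - \frac{322}{9} \approx -35.778$)
$D{\left(I \right)} = - I$
$\left(W + D{\left(9 \right)}\right) 30 = \left(- \frac{322}{9} - 9\right) 30 = \left(- \frac{403}{9}\right) 30 = - \frac{4030}{3}$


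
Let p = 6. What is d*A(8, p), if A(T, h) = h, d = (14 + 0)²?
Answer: 1176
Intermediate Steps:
d = 196 (d = 14² = 196)
d*A(8, p) = 196*6 = 1176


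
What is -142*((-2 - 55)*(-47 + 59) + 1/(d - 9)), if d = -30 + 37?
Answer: 97199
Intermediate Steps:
d = 7
-142*((-2 - 55)*(-47 + 59) + 1/(d - 9)) = -142*((-2 - 55)*(-47 + 59) + 1/(7 - 9)) = -142*(-57*12 + 1/(-2)) = -142*(-684 - ½) = -142*(-1369/2) = 97199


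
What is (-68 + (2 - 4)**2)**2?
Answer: 4096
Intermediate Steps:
(-68 + (2 - 4)**2)**2 = (-68 + (-2)**2)**2 = (-68 + 4)**2 = (-64)**2 = 4096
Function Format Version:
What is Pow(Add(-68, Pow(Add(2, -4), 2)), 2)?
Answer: 4096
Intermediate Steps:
Pow(Add(-68, Pow(Add(2, -4), 2)), 2) = Pow(Add(-68, Pow(-2, 2)), 2) = Pow(Add(-68, 4), 2) = Pow(-64, 2) = 4096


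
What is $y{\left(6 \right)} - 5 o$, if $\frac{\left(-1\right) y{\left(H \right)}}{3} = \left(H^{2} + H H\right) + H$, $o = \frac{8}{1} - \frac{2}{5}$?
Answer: $-272$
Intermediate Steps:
$o = \frac{38}{5}$ ($o = 8 \cdot 1 - \frac{2}{5} = 8 - \frac{2}{5} = \frac{38}{5} \approx 7.6$)
$y{\left(H \right)} = - 6 H^{2} - 3 H$ ($y{\left(H \right)} = - 3 \left(\left(H^{2} + H H\right) + H\right) = - 3 \left(\left(H^{2} + H^{2}\right) + H\right) = - 3 \left(2 H^{2} + H\right) = - 3 \left(H + 2 H^{2}\right) = - 6 H^{2} - 3 H$)
$y{\left(6 \right)} - 5 o = \left(-3\right) 6 \left(1 + 2 \cdot 6\right) - 38 = \left(-3\right) 6 \left(1 + 12\right) - 38 = \left(-3\right) 6 \cdot 13 - 38 = -234 - 38 = -272$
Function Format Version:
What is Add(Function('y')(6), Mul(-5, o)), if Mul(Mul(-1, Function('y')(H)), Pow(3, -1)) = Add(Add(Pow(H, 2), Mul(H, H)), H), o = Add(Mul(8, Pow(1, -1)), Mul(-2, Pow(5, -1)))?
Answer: -272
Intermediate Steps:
o = Rational(38, 5) (o = Add(Mul(8, 1), Mul(-2, Rational(1, 5))) = Add(8, Rational(-2, 5)) = Rational(38, 5) ≈ 7.6000)
Function('y')(H) = Add(Mul(-6, Pow(H, 2)), Mul(-3, H)) (Function('y')(H) = Mul(-3, Add(Add(Pow(H, 2), Mul(H, H)), H)) = Mul(-3, Add(Add(Pow(H, 2), Pow(H, 2)), H)) = Mul(-3, Add(Mul(2, Pow(H, 2)), H)) = Mul(-3, Add(H, Mul(2, Pow(H, 2)))) = Add(Mul(-6, Pow(H, 2)), Mul(-3, H)))
Add(Function('y')(6), Mul(-5, o)) = Add(Mul(-3, 6, Add(1, Mul(2, 6))), Mul(-5, Rational(38, 5))) = Add(Mul(-3, 6, Add(1, 12)), -38) = Add(Mul(-3, 6, 13), -38) = Add(-234, -38) = -272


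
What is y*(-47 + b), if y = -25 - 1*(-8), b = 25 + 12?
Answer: 170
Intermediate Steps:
b = 37
y = -17 (y = -25 + 8 = -17)
y*(-47 + b) = -17*(-47 + 37) = -17*(-10) = 170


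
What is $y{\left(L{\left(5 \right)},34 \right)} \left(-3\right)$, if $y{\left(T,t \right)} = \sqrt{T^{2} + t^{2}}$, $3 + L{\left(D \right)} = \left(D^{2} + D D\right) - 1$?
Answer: $- 6 \sqrt{818} \approx -171.6$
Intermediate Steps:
$L{\left(D \right)} = -4 + 2 D^{2}$ ($L{\left(D \right)} = -3 - \left(1 - D^{2} - D D\right) = -3 + \left(\left(D^{2} + D^{2}\right) - 1\right) = -3 + \left(2 D^{2} - 1\right) = -3 + \left(-1 + 2 D^{2}\right) = -4 + 2 D^{2}$)
$y{\left(L{\left(5 \right)},34 \right)} \left(-3\right) = \sqrt{\left(-4 + 2 \cdot 5^{2}\right)^{2} + 34^{2}} \left(-3\right) = \sqrt{\left(-4 + 2 \cdot 25\right)^{2} + 1156} \left(-3\right) = \sqrt{\left(-4 + 50\right)^{2} + 1156} \left(-3\right) = \sqrt{46^{2} + 1156} \left(-3\right) = \sqrt{2116 + 1156} \left(-3\right) = \sqrt{3272} \left(-3\right) = 2 \sqrt{818} \left(-3\right) = - 6 \sqrt{818}$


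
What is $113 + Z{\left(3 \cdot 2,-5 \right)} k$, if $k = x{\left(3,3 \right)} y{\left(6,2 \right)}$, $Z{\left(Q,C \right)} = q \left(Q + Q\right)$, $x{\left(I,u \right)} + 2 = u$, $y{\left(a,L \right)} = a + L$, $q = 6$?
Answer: $689$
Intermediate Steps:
$y{\left(a,L \right)} = L + a$
$x{\left(I,u \right)} = -2 + u$
$Z{\left(Q,C \right)} = 12 Q$ ($Z{\left(Q,C \right)} = 6 \left(Q + Q\right) = 6 \cdot 2 Q = 12 Q$)
$k = 8$ ($k = \left(-2 + 3\right) \left(2 + 6\right) = 1 \cdot 8 = 8$)
$113 + Z{\left(3 \cdot 2,-5 \right)} k = 113 + 12 \cdot 3 \cdot 2 \cdot 8 = 113 + 12 \cdot 6 \cdot 8 = 113 + 72 \cdot 8 = 113 + 576 = 689$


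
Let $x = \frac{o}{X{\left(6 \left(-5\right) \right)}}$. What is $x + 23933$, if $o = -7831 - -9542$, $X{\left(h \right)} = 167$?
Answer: $\frac{3998522}{167} \approx 23943.0$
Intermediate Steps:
$o = 1711$ ($o = -7831 + 9542 = 1711$)
$x = \frac{1711}{167} \approx 10.246$
$x + 23933 = \frac{1711}{167} + 23933 = \frac{3998522}{167}$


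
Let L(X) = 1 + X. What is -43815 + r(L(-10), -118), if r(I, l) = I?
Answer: -43824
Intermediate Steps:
-43815 + r(L(-10), -118) = -43815 + (1 - 10) = -43815 - 9 = -43824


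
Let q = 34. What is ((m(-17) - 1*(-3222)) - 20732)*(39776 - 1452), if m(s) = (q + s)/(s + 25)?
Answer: -1341943603/2 ≈ -6.7097e+8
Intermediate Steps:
m(s) = (34 + s)/(25 + s) (m(s) = (34 + s)/(s + 25) = (34 + s)/(25 + s))
((m(-17) - 1*(-3222)) - 20732)*(39776 - 1452) = (((34 - 17)/(25 - 17) - 1*(-3222)) - 20732)*(39776 - 1452) = ((17/8 + 3222) - 20732)*38324 = (25793/8 - 20732)*38324 = -140063/8*38324 = -1341943603/2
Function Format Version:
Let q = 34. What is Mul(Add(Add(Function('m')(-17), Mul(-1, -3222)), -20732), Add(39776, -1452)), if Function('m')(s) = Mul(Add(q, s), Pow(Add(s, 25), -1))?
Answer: Rational(-1341943603, 2) ≈ -6.7097e+8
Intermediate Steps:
Function('m')(s) = Mul(Pow(Add(25, s), -1), Add(34, s)) (Function('m')(s) = Mul(Add(34, s), Pow(Add(s, 25), -1)) = Mul(Add(34, s), Pow(Add(25, s), -1)) = Mul(Pow(Add(25, s), -1), Add(34, s)))
Mul(Add(Add(Function('m')(-17), Mul(-1, -3222)), -20732), Add(39776, -1452)) = Mul(Add(Add(Mul(Pow(Add(25, -17), -1), Add(34, -17)), Mul(-1, -3222)), -20732), Add(39776, -1452)) = Mul(Add(Add(Mul(Pow(8, -1), 17), 3222), -20732), 38324) = Mul(Add(Add(Mul(Rational(1, 8), 17), 3222), -20732), 38324) = Mul(Add(Add(Rational(17, 8), 3222), -20732), 38324) = Mul(Add(Rational(25793, 8), -20732), 38324) = Mul(Rational(-140063, 8), 38324) = Rational(-1341943603, 2)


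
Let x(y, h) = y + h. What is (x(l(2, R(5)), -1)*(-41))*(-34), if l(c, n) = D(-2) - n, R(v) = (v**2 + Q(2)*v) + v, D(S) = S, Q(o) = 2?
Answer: -59942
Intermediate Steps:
R(v) = v**2 + 3*v (R(v) = (v**2 + 2*v) + v = v**2 + 3*v)
l(c, n) = -2 - n
x(y, h) = h + y
(x(l(2, R(5)), -1)*(-41))*(-34) = ((-1 + (-2 - 5*(3 + 5)))*(-41))*(-34) = ((-1 + (-2 - 5*8))*(-41))*(-34) = ((-1 + (-2 - 1*40))*(-41))*(-34) = ((-1 + (-2 - 40))*(-41))*(-34) = ((-1 - 42)*(-41))*(-34) = -43*(-41)*(-34) = 1763*(-34) = -59942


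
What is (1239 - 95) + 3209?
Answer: 4353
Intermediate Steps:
(1239 - 95) + 3209 = 1144 + 3209 = 4353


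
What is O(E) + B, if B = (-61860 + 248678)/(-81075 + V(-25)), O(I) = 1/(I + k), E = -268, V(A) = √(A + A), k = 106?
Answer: -98410751615/42594048774 - 186818*I*√2/1314631135 ≈ -2.3104 - 0.00020097*I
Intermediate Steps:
V(A) = √2*√A (V(A) = √(2*A) = √2*√A)
O(I) = 1/(106 + I) (O(I) = 1/(I + 106) = 1/(106 + I))
B = 186818/(-81075 + 5*I*√2) (B = (-61860 + 248678)/(-81075 + √2*√(-25)) = 186818/(-81075 + √2*(5*I)) = 186818/(-81075 + 5*I*√2) ≈ -2.3043 - 0.00020097*I)
O(E) + B = 1/(106 - 268) + (-605850774/262926227 - 186818*I*√2/1314631135) = 1/(-162) + (-605850774/262926227 - 186818*I*√2/1314631135) = -1/162 + (-605850774/262926227 - 186818*I*√2/1314631135) = -98410751615/42594048774 - 186818*I*√2/1314631135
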